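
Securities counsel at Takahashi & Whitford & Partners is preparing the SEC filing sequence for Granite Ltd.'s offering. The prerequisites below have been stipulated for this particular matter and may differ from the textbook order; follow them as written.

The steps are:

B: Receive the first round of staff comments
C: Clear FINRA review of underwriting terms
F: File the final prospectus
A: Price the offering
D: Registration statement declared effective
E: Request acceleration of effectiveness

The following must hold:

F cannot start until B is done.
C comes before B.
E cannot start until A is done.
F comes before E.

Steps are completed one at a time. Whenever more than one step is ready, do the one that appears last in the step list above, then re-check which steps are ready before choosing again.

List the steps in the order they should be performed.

D, A, C, B, F, E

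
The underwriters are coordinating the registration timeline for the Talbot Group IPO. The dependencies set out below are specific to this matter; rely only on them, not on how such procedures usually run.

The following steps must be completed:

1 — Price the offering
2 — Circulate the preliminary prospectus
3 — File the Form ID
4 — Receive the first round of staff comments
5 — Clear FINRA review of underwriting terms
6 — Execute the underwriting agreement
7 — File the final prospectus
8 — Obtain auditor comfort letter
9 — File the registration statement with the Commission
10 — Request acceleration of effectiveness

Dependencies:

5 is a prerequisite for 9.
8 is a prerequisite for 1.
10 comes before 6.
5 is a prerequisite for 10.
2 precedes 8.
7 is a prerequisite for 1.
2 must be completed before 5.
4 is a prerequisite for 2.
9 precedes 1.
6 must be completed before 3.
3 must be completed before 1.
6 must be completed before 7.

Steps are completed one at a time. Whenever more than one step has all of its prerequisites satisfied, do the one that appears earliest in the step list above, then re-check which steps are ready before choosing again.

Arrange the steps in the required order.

4, 2, 5, 8, 9, 10, 6, 3, 7, 1

4 has no prerequisites → 4 first.
That leaves 2 as the only ready step → 2.
5 and 8 are both available; 5 is listed earlier → 5.
9 and 10 now also ready, so the ready set is {8, 9, 10}; 8 is listed earlier → 8.
9 and 10 are both available; 9 is listed earlier → 9.
10 is the only step now ready → 10.
6 needed 10, now all done → 6.
3 and 7 are both available; 3 is listed earlier → 3.
7 is the only step now ready → 7.
That leaves 1 as the only ready step → 1.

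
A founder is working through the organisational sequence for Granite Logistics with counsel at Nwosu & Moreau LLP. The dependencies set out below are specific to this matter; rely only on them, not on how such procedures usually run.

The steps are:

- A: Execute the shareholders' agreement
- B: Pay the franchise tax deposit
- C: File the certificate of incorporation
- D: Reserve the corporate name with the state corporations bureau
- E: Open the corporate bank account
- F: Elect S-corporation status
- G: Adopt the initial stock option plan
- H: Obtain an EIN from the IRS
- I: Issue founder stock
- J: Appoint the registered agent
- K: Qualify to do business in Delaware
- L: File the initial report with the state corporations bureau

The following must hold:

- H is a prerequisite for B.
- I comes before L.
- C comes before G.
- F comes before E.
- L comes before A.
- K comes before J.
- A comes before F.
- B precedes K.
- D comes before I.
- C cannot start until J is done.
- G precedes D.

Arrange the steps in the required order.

H → B → K → J → C → G → D → I → L → A → F → E

H has no prerequisites → H first.
Next only B has its prerequisites met → B.
That leaves K as the only ready step → K.
J needed K, now all done → J.
That leaves C as the only ready step → C.
G is the only step now ready → G.
That leaves D as the only ready step → D.
I is the only step now ready → I.
That leaves L as the only ready step → L.
A needed L, now all done → A.
F is the only step now ready → F.
E needed F, now all done → E.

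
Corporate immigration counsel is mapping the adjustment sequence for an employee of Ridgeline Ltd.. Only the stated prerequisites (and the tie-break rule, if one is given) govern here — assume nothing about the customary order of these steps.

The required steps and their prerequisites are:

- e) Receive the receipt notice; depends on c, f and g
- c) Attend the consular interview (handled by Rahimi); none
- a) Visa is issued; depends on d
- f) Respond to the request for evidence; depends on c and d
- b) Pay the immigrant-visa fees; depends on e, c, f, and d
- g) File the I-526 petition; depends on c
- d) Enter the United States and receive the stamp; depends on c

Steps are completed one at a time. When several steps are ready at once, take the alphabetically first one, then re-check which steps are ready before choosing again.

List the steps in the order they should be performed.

c → d → a → f → g → e → b

Only c has no prerequisites, so it is first.
Ready: d and g. d has the earlier label → d.
a, f and g are all available; a has the earlier label → a.
f and g are both available; f has the earlier label → f.
Next only g has its prerequisites met → g.
e needed c, f and g, now all done → e.
b needed c, d, e and f, now all done → b.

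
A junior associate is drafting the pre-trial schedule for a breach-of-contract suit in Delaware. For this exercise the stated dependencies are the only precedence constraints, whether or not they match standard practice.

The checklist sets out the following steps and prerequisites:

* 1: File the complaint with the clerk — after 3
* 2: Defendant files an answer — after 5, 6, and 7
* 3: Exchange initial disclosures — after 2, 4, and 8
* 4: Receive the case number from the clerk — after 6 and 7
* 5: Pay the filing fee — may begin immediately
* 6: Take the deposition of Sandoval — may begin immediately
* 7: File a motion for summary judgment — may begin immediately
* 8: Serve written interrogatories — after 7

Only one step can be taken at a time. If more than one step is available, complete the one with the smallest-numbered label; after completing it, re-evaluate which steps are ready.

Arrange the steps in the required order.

5, 6, 7, 2, 4, 8, 3, 1

5, 6 and 7 have no prerequisites; 5 has the earlier label, so 5 is first.
6 and 7 are both available; 6 has the earlier label → 6.
Next only 7 has its prerequisites met → 7.
Ready: 2, 4 and 8. 2 has the earlier label → 2.
4 and 8 are both available; 4 has the earlier label → 4.
That leaves 8 as the only ready step → 8.
3 needed 2, 4 and 8, now all done → 3.
Next only 1 has its prerequisites met → 1.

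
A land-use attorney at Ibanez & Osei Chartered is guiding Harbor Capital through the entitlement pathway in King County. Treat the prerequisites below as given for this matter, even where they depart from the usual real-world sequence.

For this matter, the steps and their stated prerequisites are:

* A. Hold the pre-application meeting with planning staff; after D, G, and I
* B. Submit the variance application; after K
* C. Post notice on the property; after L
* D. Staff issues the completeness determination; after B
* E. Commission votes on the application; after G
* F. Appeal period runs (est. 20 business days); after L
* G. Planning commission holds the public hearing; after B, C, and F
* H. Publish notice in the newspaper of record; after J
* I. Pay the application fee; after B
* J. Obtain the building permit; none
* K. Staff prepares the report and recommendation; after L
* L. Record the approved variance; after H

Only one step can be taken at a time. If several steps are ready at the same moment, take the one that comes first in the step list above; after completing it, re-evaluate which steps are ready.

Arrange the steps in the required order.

J, H, L, C, F, K, B, D, G, E, I, A

J is the only step with nothing outstanding, so it goes first.
Next only H has its prerequisites met → H.
L needed H, now all done → L.
C, F and K are all available; C is listed earlier → C.
F and K are both available; F is listed earlier → F.
K is the only step now ready → K.
B needed K, now all done → B.
Ready: D, G and I. D is listed earlier → D.
G and I are both available; G is listed earlier → G.
E now also ready, so the ready set is {E, I}; E is listed earlier → E.
I needed B, now all done → I.
A needed D, G and I, now all done → A.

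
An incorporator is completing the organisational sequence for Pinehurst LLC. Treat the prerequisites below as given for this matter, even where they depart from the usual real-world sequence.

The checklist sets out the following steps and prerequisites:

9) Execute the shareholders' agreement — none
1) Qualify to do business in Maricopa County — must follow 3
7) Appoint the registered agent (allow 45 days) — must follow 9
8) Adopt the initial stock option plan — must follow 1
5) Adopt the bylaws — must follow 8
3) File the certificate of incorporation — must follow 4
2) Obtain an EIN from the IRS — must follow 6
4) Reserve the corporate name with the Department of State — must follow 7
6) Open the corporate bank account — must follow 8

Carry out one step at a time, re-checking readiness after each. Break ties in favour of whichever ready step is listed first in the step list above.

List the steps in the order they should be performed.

9, 7, 4, 3, 1, 8, 5, 6, 2

9 has no prerequisites → 9 first.
7 is the only step now ready → 7.
That leaves 4 as the only ready step → 4.
That leaves 3 as the only ready step → 3.
1 is the only step now ready → 1.
8 needed 1, now all done → 8.
Ready: 5 and 6. 5 is listed earlier → 5.
6 needed 8, now all done → 6.
That leaves 2 as the only ready step → 2.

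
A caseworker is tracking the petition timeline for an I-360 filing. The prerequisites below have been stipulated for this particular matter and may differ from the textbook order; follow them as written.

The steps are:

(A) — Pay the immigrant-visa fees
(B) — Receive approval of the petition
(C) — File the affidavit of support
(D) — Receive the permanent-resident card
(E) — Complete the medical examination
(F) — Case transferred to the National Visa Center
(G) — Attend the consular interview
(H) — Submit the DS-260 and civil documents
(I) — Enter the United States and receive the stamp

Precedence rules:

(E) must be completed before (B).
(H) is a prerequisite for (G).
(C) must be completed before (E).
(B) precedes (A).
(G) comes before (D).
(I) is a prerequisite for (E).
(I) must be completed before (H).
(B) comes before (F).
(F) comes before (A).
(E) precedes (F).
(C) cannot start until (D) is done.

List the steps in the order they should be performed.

(I) (H) (G) (D) (C) (E) (B) (F) (A)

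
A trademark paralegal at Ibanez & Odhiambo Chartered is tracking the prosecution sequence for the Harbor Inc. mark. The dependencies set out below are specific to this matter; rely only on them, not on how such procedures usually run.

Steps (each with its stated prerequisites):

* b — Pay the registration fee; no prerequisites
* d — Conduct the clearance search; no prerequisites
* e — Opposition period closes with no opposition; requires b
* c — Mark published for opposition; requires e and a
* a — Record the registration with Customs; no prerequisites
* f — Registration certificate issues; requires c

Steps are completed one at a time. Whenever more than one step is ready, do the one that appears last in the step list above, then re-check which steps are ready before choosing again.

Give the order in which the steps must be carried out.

a, d and b have no prerequisites; a is listed later, so a is first.
Now d and b have their prerequisites met. d is listed later, so d next.
Next only b has its prerequisites met → b.
e needed b, now all done → e.
That leaves c as the only ready step → c.
f needed c, now all done → f.

a, d, b, e, c, f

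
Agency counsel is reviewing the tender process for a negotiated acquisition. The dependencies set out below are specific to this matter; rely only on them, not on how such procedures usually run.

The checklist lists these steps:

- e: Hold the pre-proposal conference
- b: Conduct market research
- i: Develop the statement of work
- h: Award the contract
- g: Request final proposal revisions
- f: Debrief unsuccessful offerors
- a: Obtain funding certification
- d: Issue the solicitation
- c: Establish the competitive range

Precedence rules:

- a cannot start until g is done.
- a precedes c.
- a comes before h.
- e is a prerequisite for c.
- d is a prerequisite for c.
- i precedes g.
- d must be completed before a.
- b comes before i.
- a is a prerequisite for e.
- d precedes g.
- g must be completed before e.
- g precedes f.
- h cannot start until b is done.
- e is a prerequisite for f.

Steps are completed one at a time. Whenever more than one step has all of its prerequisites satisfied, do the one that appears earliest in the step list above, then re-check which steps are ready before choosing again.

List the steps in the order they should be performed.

b, i, d, g, a, e, h, f, c

Nothing is required for b and d. b is listed earlier → b first.
i now also ready, so the ready set is {i, d}; i is listed earlier → i.
That leaves d as the only ready step → d.
That leaves g as the only ready step → g.
a needed g and d, now all done → a.
Now e and h have their prerequisites met. e is listed earlier, so e next.
Ready: h, f and c. h is listed earlier → h.
Ready: f and c. f is listed earlier → f.
That leaves c as the only ready step → c.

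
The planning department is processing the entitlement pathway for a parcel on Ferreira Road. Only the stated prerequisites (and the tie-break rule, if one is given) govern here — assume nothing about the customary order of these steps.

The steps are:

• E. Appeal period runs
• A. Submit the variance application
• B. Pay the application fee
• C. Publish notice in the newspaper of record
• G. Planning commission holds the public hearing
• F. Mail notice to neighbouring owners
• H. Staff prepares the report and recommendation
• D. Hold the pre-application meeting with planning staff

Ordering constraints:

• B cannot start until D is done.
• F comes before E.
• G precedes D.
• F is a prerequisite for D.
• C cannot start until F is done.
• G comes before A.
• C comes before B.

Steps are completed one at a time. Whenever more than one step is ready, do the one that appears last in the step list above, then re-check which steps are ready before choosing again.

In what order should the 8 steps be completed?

H, F and G have no prerequisites; H is listed later, so H is first.
Ready: F and G. F is listed later → F.
Now G, C and E have their prerequisites met. G is listed later, so G next.
Ready: D, C, A and E. D is listed later → D.
C, A and E are all available; C is listed later → C.
Ready: B, A and E. B is listed later → B.
A and E are both available; A is listed later → A.
E needed F, now all done → E.

H, F, G, D, C, B, A, E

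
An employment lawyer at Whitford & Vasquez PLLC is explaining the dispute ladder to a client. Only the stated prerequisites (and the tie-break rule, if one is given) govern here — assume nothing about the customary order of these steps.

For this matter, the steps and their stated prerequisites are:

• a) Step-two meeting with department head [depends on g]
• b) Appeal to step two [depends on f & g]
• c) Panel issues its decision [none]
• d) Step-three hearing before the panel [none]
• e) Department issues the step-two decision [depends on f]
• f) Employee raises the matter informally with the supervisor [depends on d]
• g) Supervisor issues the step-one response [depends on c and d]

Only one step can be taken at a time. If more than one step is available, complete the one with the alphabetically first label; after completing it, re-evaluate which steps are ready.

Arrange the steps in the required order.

c → d → f → e → g → a → b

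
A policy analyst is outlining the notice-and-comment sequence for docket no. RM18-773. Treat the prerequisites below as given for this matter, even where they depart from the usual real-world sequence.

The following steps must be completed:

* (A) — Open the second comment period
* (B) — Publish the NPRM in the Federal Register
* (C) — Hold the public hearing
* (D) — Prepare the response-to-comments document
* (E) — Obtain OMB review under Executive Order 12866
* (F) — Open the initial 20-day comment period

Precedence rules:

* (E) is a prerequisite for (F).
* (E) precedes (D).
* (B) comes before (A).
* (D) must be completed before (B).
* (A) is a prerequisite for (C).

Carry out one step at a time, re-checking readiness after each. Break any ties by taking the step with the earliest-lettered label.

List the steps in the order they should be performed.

(E) is the only step with nothing outstanding, so it goes first.
Ready: (D) and (F). (D) has the earlier label → (D).
(B) now also ready, so the ready set is {(B), (F)}; (B) has the earlier label → (B).
Ready: (A) and (F). (A) has the earlier label → (A).
(C) now also ready, so the ready set is {(C), (F)}; (C) has the earlier label → (C).
That leaves (F) as the only ready step → (F).

(E), (D), (B), (A), (C), (F)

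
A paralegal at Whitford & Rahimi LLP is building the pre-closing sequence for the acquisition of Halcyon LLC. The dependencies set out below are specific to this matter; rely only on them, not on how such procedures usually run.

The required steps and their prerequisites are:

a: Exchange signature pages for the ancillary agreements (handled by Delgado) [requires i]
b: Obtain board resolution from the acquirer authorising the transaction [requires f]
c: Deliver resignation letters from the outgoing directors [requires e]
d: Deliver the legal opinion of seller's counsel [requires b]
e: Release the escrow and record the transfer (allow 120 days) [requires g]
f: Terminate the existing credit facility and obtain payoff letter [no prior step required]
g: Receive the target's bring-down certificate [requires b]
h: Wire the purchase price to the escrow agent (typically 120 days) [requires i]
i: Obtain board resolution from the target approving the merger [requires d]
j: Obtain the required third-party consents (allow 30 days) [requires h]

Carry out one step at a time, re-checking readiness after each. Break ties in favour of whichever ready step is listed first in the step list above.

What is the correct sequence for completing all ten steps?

f b d g e c i a h j

Only f has no prerequisites, so it is first.
That leaves b as the only ready step → b.
Ready: d and g. d is listed earlier → d.
g and i are both available; g is listed earlier → g.
e now also ready, so the ready set is {e, i}; e is listed earlier → e.
c and i are both available; c is listed earlier → c.
i needed d, now all done → i.
a and h are both available; a is listed earlier → a.
Next only h has its prerequisites met → h.
j is the only step now ready → j.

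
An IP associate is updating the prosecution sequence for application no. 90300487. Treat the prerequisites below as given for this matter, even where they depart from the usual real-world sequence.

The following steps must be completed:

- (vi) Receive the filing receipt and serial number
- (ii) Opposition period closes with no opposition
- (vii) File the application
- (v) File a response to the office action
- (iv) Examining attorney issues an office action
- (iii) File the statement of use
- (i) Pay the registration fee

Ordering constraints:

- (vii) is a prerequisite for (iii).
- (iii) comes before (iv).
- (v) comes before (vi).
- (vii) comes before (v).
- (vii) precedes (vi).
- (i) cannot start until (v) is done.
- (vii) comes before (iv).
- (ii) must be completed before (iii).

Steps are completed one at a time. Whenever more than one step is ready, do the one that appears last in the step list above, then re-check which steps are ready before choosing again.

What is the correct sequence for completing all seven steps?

(vii) and (ii) have no prerequisites; (vii) is listed later, so (vii) is first.
(v) now also ready, so the ready set is {(v), (ii)}; (v) is listed later → (v).
(i) and (vi) now also ready, so the ready set is {(i), (ii), (vi)}; (i) is listed later → (i).
Ready: (ii) and (vi). (ii) is listed later → (ii).
(iii) now also ready, so the ready set is {(iii), (vi)}; (iii) is listed later → (iii).
(iv) and (vi) are both available; (iv) is listed later → (iv).
Next only (vi) has its prerequisites met → (vi).

(vii), (v), (i), (ii), (iii), (iv), (vi)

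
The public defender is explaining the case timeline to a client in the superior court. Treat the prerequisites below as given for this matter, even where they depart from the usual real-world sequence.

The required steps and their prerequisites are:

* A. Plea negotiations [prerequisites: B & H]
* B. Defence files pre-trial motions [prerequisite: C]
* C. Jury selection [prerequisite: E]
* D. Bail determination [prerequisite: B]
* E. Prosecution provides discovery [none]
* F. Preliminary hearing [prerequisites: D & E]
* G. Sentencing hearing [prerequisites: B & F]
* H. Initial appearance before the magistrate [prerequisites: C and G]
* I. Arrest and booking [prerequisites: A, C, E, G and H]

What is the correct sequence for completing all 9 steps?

E C B D F G H A I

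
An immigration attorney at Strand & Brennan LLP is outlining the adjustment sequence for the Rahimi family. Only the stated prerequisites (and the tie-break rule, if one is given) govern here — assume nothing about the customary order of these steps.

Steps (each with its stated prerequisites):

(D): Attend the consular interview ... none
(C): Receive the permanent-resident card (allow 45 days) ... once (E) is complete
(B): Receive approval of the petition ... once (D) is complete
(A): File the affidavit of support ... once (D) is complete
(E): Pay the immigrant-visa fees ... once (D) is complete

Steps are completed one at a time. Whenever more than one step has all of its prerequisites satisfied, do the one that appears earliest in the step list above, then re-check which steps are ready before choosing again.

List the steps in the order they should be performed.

(D) is the only step with nothing outstanding, so it goes first.
(B), (A) and (E) are all available; (B) is listed earlier → (B).
(A) and (E) are both available; (A) is listed earlier → (A).
Next only (E) has its prerequisites met → (E).
(C) is the only step now ready → (C).

(D), (B), (A), (E), (C)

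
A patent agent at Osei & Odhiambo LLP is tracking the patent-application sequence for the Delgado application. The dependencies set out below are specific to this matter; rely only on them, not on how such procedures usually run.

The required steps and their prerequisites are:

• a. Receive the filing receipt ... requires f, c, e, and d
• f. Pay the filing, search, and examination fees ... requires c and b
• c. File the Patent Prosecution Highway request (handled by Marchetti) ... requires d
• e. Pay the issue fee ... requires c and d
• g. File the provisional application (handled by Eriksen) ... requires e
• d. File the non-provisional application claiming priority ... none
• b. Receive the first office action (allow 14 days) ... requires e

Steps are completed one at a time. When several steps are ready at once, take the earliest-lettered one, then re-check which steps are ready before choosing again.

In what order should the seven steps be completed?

d, c, e, b, f, a, g

d has no prerequisites → d first.
That leaves c as the only ready step → c.
Next only e has its prerequisites met → e.
Ready: b and g. b has the earlier label → b.
f now also ready, so the ready set is {f, g}; f has the earlier label → f.
a and g are both available; a has the earlier label → a.
That leaves g as the only ready step → g.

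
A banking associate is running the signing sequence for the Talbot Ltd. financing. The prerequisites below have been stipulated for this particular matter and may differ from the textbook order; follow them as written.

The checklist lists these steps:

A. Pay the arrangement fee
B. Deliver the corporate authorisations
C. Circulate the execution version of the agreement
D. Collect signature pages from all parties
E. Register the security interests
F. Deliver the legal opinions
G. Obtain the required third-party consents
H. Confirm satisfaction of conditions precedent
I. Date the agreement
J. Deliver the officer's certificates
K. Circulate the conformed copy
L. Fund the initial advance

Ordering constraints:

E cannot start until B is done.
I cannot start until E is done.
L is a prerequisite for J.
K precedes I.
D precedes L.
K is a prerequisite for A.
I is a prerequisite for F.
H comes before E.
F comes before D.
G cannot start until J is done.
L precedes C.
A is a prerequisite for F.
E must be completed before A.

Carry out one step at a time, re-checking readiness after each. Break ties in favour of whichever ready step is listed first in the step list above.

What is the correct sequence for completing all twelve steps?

B, H, E, K, A, I, F, D, L, C, J, G

B, H and K have no prerequisites; B is listed earlier, so B is first.
Ready: H and K. H is listed earlier → H.
E now also ready, so the ready set is {E, K}; E is listed earlier → E.
That leaves K as the only ready step → K.
A and I are both available; A is listed earlier → A.
That leaves I as the only ready step → I.
F is the only step now ready → F.
D needed F, now all done → D.
Next only L has its prerequisites met → L.
Now C and J have their prerequisites met. C is listed earlier, so C next.
J needed L, now all done → J.
That leaves G as the only ready step → G.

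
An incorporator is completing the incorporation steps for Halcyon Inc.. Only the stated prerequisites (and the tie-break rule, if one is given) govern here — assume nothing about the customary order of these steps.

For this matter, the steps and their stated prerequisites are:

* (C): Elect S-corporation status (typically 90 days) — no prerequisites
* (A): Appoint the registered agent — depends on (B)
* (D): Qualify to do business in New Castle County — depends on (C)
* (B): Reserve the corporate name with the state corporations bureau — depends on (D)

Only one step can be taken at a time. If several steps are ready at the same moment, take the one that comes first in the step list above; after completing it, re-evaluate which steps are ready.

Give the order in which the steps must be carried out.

(C), (D), (B), (A)

(C) is the only step with nothing outstanding, so it goes first.
(D) needed (C), now all done → (D).
(B) needed (D), now all done → (B).
(A) is the only step now ready → (A).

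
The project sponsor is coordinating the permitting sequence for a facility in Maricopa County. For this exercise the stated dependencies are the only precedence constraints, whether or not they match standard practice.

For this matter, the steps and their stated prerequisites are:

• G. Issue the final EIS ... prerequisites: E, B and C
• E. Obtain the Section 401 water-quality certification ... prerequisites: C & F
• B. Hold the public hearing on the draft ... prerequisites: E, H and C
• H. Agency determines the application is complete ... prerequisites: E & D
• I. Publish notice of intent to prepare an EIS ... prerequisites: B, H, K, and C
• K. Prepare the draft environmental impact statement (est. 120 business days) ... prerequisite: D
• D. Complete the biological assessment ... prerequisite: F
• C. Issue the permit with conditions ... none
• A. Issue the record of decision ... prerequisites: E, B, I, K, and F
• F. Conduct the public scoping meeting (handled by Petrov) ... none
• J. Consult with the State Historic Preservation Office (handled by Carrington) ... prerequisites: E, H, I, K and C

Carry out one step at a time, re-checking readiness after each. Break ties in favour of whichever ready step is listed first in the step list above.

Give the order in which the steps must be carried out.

C F E D H B G K I A J

Nothing is required for C and F. C is listed earlier → C first.
F is the only step now ready → F.
E and D are both available; E is listed earlier → E.
D needed F, now all done → D.
Ready: H and K. H is listed earlier → H.
Now B and K have their prerequisites met. B is listed earlier, so B next.
G and K are both available; G is listed earlier → G.
K needed D, now all done → K.
That leaves I as the only ready step → I.
Ready: A and J. A is listed earlier → A.
That leaves J as the only ready step → J.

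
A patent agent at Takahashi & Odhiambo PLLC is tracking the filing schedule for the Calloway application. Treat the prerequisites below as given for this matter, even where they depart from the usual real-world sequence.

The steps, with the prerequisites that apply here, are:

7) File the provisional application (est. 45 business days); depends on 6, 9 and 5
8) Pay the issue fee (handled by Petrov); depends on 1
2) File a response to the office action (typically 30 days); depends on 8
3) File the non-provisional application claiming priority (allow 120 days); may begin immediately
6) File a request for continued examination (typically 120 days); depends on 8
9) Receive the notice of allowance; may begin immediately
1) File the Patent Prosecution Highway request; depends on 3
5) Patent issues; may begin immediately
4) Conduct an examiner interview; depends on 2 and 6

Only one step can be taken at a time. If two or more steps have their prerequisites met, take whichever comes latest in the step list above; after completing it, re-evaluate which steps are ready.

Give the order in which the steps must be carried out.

5, 9, 3, 1, 8, 6, 2, 4, 7

5, 9 and 3 have no prerequisites; 5 is listed later, so 5 is first.
Ready: 9 and 3. 9 is listed later → 9.
That leaves 3 as the only ready step → 3.
Next only 1 has its prerequisites met → 1.
That leaves 8 as the only ready step → 8.
6 and 2 are both available; 6 is listed later → 6.
7 now also ready, so the ready set is {2, 7}; 2 is listed later → 2.
4 and 7 are both available; 4 is listed later → 4.
Next only 7 has its prerequisites met → 7.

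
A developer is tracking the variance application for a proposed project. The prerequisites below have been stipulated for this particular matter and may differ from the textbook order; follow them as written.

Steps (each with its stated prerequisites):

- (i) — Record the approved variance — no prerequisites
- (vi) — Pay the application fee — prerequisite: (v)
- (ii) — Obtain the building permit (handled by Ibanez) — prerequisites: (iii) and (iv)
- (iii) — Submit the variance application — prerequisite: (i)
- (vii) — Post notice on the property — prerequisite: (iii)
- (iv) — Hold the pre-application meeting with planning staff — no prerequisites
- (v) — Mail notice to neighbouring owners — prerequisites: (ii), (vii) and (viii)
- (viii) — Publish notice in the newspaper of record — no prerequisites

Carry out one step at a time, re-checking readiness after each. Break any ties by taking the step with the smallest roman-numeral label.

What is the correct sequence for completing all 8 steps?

(i) (iii) (iv) (ii) (vii) (viii) (v) (vi)

(i), (iv) and (viii) have no prerequisites; (i) has the earlier label, so (i) is first.
(iii), (iv) and (viii) are all available; (iii) has the earlier label → (iii).
Now (iv), (vii) and (viii) have their prerequisites met. (iv) has the earlier label, so (iv) next.
(ii) now also ready, so the ready set is {(ii), (vii), (viii)}; (ii) has the earlier label → (ii).
Ready: (vii) and (viii). (vii) has the earlier label → (vii).
That leaves (viii) as the only ready step → (viii).
(v) needed (ii), (vii) and (viii), now all done → (v).
That leaves (vi) as the only ready step → (vi).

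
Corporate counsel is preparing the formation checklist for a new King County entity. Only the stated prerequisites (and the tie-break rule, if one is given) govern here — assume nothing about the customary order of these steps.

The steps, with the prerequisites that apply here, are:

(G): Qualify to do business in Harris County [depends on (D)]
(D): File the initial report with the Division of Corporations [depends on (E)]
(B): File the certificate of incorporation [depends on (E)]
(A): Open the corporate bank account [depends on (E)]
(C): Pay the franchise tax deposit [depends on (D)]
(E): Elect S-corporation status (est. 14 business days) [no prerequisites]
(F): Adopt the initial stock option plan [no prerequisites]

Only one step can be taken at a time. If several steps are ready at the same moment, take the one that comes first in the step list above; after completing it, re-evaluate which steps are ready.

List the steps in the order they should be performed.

(E) and (F) have no prerequisites; (E) is listed earlier, so (E) is first.
Ready: (D), (B), (A) and (F). (D) is listed earlier → (D).
(G) and (C) now also ready, so the ready set is {(G), (B), (A), (C), (F)}; (G) is listed earlier → (G).
Ready: (B), (A), (C) and (F). (B) is listed earlier → (B).
Now (A), (C) and (F) have their prerequisites met. (A) is listed earlier, so (A) next.
Now (C) and (F) have their prerequisites met. (C) is listed earlier, so (C) next.
(F) is the only step now ready → (F).

(E) (D) (G) (B) (A) (C) (F)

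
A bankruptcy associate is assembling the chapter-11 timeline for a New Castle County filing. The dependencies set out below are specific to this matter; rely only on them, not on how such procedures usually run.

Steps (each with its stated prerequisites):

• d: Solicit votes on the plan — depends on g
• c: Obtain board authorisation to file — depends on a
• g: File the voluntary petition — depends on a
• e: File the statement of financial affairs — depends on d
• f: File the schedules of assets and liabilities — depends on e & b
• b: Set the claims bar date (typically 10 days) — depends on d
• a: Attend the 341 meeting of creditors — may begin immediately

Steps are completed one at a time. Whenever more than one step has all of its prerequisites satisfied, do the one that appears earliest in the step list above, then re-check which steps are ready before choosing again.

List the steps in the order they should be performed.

a is the only step with nothing outstanding, so it goes first.
Ready: c and g. c is listed earlier → c.
g needed a, now all done → g.
d needed g, now all done → d.
e and b are both available; e is listed earlier → e.
Next only b has its prerequisites met → b.
Next only f has its prerequisites met → f.

a, c, g, d, e, b, f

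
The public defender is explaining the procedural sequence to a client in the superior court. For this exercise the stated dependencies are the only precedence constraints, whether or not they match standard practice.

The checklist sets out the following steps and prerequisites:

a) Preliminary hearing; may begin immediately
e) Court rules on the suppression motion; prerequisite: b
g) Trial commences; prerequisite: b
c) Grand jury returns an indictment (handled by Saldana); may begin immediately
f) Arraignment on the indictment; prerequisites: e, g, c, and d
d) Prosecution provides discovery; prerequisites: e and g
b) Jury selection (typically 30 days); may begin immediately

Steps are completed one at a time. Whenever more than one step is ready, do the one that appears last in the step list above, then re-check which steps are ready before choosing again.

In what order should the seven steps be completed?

b, c, g, e, d, f, a

b, c and a have no prerequisites; b is listed later, so b is first.
g and e now also ready, so the ready set is {c, g, e, a}; c is listed later → c.
g, e and a are all available; g is listed later → g.
e and a are both available; e is listed later → e.
Now d and a have their prerequisites met. d is listed later, so d next.
f now also ready, so the ready set is {f, a}; f is listed later → f.
Next only a has its prerequisites met → a.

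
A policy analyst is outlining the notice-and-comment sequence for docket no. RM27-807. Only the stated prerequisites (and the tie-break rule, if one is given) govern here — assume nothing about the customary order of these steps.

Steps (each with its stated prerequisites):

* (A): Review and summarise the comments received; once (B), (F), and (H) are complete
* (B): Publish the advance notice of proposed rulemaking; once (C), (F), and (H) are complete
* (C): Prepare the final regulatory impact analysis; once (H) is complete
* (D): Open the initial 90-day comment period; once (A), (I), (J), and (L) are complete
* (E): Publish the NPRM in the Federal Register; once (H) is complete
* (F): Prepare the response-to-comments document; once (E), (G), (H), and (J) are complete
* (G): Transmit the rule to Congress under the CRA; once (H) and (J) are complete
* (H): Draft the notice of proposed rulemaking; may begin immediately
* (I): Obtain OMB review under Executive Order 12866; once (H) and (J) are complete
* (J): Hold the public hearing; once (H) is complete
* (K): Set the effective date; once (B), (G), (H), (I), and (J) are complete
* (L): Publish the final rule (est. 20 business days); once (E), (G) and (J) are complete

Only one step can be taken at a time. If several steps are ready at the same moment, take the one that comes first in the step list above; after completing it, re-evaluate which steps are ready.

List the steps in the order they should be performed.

(H) (C) (E) (J) (G) (F) (B) (A) (I) (K) (L) (D)

(H) has no prerequisites → (H) first.
(C), (E) and (J) are all available; (C) is listed earlier → (C).
Now (E) and (J) have their prerequisites met. (E) is listed earlier, so (E) next.
That leaves (J) as the only ready step → (J).
Ready: (G) and (I). (G) is listed earlier → (G).
(F) and (L) now also ready, so the ready set is {(F), (I), (L)}; (F) is listed earlier → (F).
Now (B), (I) and (L) have their prerequisites met. (B) is listed earlier, so (B) next.
(A) now also ready, so the ready set is {(A), (I), (L)}; (A) is listed earlier → (A).
(I) and (L) are both available; (I) is listed earlier → (I).
(K) now also ready, so the ready set is {(K), (L)}; (K) is listed earlier → (K).
That leaves (L) as the only ready step → (L).
(D) is the only step now ready → (D).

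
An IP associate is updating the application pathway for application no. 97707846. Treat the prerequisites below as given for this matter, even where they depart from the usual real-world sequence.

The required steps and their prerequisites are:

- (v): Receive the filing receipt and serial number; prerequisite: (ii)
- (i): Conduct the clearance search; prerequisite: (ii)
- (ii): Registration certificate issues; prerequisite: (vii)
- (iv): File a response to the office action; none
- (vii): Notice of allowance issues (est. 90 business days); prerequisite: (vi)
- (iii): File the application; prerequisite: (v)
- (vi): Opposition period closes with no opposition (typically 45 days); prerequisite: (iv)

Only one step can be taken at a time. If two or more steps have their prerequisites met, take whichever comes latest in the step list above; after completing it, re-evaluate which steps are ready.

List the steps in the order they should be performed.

(iv) is the only step with nothing outstanding, so it goes first.
(vi) needed (iv), now all done → (vi).
(vii) is the only step now ready → (vii).
Next only (ii) has its prerequisites met → (ii).
Now (i) and (v) have their prerequisites met. (i) is listed later, so (i) next.
Next only (v) has its prerequisites met → (v).
(iii) needed (v), now all done → (iii).

(iv) (vi) (vii) (ii) (i) (v) (iii)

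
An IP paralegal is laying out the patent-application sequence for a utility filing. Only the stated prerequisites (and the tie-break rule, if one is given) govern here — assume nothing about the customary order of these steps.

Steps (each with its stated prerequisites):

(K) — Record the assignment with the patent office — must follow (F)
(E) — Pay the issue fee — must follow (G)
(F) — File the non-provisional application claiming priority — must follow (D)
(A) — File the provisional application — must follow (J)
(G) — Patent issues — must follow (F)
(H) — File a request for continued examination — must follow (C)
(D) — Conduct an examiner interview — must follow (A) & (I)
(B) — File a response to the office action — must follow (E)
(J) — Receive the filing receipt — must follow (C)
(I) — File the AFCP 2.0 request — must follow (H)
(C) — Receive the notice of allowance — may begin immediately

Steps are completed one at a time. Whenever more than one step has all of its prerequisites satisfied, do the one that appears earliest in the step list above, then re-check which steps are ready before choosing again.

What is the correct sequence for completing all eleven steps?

Only (C) has no prerequisites, so it is first.
(H) and (J) are both available; (H) is listed earlier → (H).
Ready: (J) and (I). (J) is listed earlier → (J).
(A) now also ready, so the ready set is {(A), (I)}; (A) is listed earlier → (A).
(I) needed (H), now all done → (I).
Next only (D) has its prerequisites met → (D).
(F) needed (D), now all done → (F).
(K) and (G) are both available; (K) is listed earlier → (K).
(G) is the only step now ready → (G).
That leaves (E) as the only ready step → (E).
Next only (B) has its prerequisites met → (B).

(C), (H), (J), (A), (I), (D), (F), (K), (G), (E), (B)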